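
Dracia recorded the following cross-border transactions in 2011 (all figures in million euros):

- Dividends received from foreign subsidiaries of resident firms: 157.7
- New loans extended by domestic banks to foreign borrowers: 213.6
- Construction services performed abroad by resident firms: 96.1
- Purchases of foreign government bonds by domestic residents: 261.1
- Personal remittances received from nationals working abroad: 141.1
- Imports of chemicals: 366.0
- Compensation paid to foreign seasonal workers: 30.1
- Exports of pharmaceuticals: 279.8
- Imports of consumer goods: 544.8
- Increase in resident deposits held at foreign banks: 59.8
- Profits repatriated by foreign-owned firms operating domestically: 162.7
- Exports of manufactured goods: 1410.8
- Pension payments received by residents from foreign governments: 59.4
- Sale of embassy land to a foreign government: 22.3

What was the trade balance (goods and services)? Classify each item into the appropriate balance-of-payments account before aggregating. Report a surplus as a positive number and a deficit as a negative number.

Goods: 279.8 + 1410.8 - 544.8 - 366.0 = 779.8
Services: 96.1
Trade balance = 779.8 + 96.1 = 875.9
(Excluded from the trade balance — primary income: dividends received from foreign subsidiaries of resident firms 157.7, compensation paid to foreign seasonal workers 30.1, profits repatriated by foreign-owned firms operating domestically 162.7; financial account: new loans extended by domestic banks to foreign borrowers 213.6, purchases of foreign government bonds by domestic residents 261.1, increase in resident deposits held at foreign banks 59.8; secondary income: personal remittances received from nationals working abroad 141.1, pension payments received by residents from foreign governments 59.4; capital account: sale of embassy land to a foreign government 22.3.)

875.9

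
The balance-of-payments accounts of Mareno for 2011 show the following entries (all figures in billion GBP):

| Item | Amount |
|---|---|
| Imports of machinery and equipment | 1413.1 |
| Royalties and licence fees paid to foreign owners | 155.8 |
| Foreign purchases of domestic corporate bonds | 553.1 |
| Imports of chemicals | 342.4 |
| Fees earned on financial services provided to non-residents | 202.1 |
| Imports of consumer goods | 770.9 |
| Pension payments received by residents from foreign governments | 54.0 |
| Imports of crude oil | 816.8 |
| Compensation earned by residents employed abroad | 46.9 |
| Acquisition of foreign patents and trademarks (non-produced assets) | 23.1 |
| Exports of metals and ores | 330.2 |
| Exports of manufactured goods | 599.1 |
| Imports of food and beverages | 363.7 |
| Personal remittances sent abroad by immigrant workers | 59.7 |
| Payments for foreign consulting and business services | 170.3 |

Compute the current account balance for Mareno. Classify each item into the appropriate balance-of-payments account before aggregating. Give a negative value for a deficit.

Goods: -1413.1 - 342.4 - 816.8 + 599.1 - 363.7 - 770.9 + 330.2 = -2777.6
Services: -170.3 - 155.8 + 202.1 = -124.0
Primary income: 46.9
Secondary income: -59.7 + 54.0 = -5.7
Current account = (-2777.6) + (-124.0) + 46.9 + (-5.7) = -2860.4
(Excluded from the current account — financial account: foreign purchases of domestic corporate bonds 553.1; capital account: acquisition of foreign patents and trademarks (non-produced assets) 23.1.)

-2860.4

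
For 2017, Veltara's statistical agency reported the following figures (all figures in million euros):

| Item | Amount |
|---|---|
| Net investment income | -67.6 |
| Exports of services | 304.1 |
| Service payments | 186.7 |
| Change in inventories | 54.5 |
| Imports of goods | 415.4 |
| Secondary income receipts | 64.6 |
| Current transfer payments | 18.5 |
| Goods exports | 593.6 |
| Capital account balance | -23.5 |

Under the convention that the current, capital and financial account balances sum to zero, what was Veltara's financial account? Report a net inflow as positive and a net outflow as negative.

Goods balance = 593.6 - 415.4 = 178.2
Services balance = 304.1 - 186.7 = 117.4
Trade balance (goods + services) = 178.2 + 117.4 = 295.6
Net primary income = -67.6
Net secondary income = 64.6 - 18.5 = 46.1
Current account = 295.6 + (-67.6) + 46.1 = 274.1
Financial account = -(274.1 + (-23.5)) = -250.6

-250.6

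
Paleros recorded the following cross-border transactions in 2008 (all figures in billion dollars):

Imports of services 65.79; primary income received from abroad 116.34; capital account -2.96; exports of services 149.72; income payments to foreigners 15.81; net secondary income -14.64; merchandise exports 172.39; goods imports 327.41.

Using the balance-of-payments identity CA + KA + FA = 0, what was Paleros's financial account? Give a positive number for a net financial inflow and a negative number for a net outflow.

-11.84

Goods balance = 172.39 - 327.41 = -155.02
Services balance = 149.72 - 65.79 = 83.93
Trade balance (goods + services) = -155.02 + 83.93 = -71.09
Net primary income = 116.34 - 15.81 = 100.53
Net secondary income = -14.64
Current account = -71.09 + 100.53 + (-14.64) = 14.80
Financial account = -(14.80 + (-2.96)) = -11.84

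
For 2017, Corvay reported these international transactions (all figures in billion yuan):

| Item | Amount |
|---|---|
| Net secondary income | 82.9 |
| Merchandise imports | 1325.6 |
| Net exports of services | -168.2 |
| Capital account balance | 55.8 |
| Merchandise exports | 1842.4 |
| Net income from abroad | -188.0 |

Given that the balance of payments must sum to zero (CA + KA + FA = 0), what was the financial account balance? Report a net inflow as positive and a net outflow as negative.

Goods balance = 1842.4 - 1325.6 = 516.8
Services balance = -168.2
Trade balance (goods + services) = 516.8 + (-168.2) = 348.6
Net primary income = -188.0
Net secondary income = 82.9
Current account = 348.6 + (-188.0) + 82.9 = 243.5
Financial account = -(243.5 + 55.8) = -299.3

-299.3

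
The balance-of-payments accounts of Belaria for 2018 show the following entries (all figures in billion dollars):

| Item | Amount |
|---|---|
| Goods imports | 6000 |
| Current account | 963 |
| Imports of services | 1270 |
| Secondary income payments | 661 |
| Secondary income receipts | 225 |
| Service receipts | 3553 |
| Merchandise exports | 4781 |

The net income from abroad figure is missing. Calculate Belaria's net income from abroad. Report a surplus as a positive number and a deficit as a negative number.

Current account = goods balance + services balance + net primary income + net secondary income
Sum of the known components = 628
Net income from abroad = CA - (known components) = 963 - 628 = 335

335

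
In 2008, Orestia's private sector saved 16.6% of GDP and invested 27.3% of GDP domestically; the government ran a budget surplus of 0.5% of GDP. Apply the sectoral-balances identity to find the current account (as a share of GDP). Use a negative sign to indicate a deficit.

By the sectoral-balances identity, CA = (S_private - I) + (T - G).
Private balance = 16.6 - 27.3 = -10.7
Government balance (T - G) = 0.5
CA = -10.7 + 0.5 = -10.2

-10.2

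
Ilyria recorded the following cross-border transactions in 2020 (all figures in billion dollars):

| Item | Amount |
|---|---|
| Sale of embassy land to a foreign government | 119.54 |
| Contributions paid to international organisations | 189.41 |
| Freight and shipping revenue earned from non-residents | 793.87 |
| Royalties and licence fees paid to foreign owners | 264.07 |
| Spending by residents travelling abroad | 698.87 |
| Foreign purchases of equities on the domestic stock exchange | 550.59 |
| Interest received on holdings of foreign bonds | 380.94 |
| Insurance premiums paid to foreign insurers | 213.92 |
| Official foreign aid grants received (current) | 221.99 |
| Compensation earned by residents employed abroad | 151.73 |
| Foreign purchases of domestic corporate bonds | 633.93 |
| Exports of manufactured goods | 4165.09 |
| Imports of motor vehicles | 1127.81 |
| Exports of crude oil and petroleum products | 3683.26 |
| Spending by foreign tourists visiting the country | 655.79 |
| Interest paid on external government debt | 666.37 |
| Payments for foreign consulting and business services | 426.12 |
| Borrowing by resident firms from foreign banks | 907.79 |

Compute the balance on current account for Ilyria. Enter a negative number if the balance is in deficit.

6466.10

Goods: 4165.09 + 3683.26 - 1127.81 = 6720.54
Services: -698.87 - 213.92 + 793.87 - 264.07 + 655.79 - 426.12 = -153.32
Primary income: -666.37 + 380.94 + 151.73 = -133.70
Secondary income: -189.41 + 221.99 = 32.58
Current account = 6720.54 + (-153.32) + (-133.70) + 32.58 = 6466.10
(Excluded from the current account — capital account: sale of embassy land to a foreign government 119.54; financial account: foreign purchases of equities on the domestic stock exchange 550.59, foreign purchases of domestic corporate bonds 633.93, borrowing by resident firms from foreign banks 907.79.)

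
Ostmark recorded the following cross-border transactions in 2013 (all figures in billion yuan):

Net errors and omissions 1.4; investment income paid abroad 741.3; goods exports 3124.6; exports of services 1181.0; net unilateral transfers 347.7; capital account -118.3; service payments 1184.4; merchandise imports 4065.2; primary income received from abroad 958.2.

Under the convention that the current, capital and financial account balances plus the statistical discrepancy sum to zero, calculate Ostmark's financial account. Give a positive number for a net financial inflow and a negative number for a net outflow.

Goods balance = 3124.6 - 4065.2 = -940.6
Services balance = 1181.0 - 1184.4 = -3.4
Trade balance (goods + services) = -940.6 + (-3.4) = -944.0
Net primary income = 958.2 - 741.3 = 216.9
Net secondary income = 347.7
Current account = -944.0 + 216.9 + 347.7 = -379.4
Financial account = -(-379.4 + (-118.3) + 1.4) = 496.3

496.3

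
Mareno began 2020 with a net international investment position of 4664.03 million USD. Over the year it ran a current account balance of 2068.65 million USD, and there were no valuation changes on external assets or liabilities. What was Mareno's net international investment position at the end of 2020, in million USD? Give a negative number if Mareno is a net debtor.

6732.68

With no valuation effects, change in NIIP = current account = 2068.65
End-of-year NIIP = 4664.03 + 2068.65 = 6732.68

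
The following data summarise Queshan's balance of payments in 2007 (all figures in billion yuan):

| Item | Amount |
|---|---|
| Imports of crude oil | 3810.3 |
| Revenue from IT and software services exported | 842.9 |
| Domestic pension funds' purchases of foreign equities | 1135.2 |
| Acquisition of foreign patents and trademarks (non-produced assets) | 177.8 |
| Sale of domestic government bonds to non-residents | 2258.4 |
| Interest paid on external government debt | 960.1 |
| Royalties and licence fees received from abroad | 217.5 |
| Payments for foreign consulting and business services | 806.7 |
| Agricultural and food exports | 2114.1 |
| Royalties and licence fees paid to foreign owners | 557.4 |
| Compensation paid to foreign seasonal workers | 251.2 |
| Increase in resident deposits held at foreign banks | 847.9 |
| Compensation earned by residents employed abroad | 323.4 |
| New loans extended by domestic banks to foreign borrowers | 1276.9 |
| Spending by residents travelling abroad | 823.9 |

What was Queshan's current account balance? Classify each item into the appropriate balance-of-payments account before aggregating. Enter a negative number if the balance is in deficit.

Goods: -3810.3 + 2114.1 = -1696.2
Services: 217.5 + 842.9 - 823.9 - 806.7 - 557.4 = -1127.6
Primary income: 323.4 - 251.2 - 960.1 = -887.9
Current account = (-1696.2) + (-1127.6) + (-887.9) = -3711.7
(Excluded from the current account — financial account: domestic pension funds' purchases of foreign equities 1135.2, sale of domestic government bonds to non-residents 2258.4, increase in resident deposits held at foreign banks 847.9, new loans extended by domestic banks to foreign borrowers 1276.9; capital account: acquisition of foreign patents and trademarks (non-produced assets) 177.8.)

-3711.7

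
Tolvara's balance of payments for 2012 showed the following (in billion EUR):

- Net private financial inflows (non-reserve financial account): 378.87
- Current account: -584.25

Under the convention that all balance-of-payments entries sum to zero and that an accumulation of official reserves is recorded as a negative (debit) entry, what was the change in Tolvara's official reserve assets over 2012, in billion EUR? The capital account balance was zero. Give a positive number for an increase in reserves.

-205.38

Official reserve transactions balance = -((-584.25) + 378.87) = 205.38
An accumulation of reserves is recorded as a debit (negative entry), so the change in the stock of reserves is the negative of that balance.
Change in official reserves = -(205.38) = -205.38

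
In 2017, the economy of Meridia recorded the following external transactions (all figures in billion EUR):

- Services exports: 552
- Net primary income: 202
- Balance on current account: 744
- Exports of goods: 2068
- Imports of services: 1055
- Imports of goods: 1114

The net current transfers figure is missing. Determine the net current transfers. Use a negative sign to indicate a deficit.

91

Current account = goods balance + services balance + net primary income + net secondary income
Sum of the known components = 653
Net current transfers = CA - (known components) = 744 - 653 = 91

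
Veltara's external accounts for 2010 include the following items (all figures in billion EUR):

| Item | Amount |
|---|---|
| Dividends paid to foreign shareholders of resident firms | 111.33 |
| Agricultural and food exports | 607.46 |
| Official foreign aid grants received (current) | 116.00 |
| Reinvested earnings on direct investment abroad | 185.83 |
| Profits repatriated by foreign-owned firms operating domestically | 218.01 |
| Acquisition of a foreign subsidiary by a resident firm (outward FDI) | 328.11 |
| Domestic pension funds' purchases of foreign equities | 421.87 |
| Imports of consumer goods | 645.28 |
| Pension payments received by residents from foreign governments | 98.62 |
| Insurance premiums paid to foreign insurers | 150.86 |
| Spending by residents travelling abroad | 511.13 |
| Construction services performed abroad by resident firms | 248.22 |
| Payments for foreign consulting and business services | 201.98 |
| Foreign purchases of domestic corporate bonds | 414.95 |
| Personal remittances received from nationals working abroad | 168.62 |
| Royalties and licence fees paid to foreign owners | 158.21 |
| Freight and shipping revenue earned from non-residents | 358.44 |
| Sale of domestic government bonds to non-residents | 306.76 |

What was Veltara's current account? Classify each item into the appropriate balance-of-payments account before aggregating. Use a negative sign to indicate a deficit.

Goods: -645.28 + 607.46 = -37.82
Services: 248.22 - 150.86 - 201.98 + 358.44 - 511.13 - 158.21 = -415.52
Primary income: -218.01 + 185.83 - 111.33 = -143.51
Secondary income: 168.62 + 116.00 + 98.62 = 383.24
Current account = (-37.82) + (-415.52) + (-143.51) + 383.24 = -213.61
(Excluded from the current account — financial account: acquisition of a foreign subsidiary by a resident firm (outward FDI) 328.11, domestic pension funds' purchases of foreign equities 421.87, foreign purchases of domestic corporate bonds 414.95, sale of domestic government bonds to non-residents 306.76.)

-213.61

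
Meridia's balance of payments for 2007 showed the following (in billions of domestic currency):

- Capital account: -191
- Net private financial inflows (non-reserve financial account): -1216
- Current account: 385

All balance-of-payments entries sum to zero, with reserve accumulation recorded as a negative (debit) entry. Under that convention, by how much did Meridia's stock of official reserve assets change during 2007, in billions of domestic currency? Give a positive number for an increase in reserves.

-1022

Official reserve transactions balance = -(385 + (-191) + (-1216)) = 1022
An accumulation of reserves is recorded as a debit (negative entry), so the change in the stock of reserves is the negative of that balance.
Change in official reserves = -(1022) = -1022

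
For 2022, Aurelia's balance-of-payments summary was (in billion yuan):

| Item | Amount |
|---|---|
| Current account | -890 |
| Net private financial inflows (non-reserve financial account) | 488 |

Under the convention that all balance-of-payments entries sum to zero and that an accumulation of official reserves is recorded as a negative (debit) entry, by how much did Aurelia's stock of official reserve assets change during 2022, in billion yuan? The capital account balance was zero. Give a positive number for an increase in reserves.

Official reserve transactions balance = -((-890) + 488) = 402
An accumulation of reserves is recorded as a debit (negative entry), so the change in the stock of reserves is the negative of that balance.
Change in official reserves = -(402) = -402

-402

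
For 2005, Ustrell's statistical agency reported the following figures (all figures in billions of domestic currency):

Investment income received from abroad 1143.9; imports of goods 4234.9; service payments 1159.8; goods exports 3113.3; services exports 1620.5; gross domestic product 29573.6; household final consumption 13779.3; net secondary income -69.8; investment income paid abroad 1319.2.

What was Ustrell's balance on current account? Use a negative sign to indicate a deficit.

Goods balance = 3113.3 - 4234.9 = -1121.6
Services balance = 1620.5 - 1159.8 = 460.7
Trade balance (goods + services) = -1121.6 + 460.7 = -660.9
Net primary income = 1143.9 - 1319.2 = -175.3
Net secondary income = -69.8
Current account = -660.9 + (-175.3) + (-69.8) = -906.0

-906.0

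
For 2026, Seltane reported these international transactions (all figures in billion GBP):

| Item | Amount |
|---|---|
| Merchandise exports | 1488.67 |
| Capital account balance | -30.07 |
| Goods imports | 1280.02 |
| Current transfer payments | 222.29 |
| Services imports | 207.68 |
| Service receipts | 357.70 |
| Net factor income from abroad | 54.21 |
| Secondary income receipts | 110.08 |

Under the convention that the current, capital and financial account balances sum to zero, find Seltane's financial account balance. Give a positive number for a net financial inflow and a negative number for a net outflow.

Goods balance = 1488.67 - 1280.02 = 208.65
Services balance = 357.70 - 207.68 = 150.02
Trade balance (goods + services) = 208.65 + 150.02 = 358.67
Net primary income = 54.21
Net secondary income = 110.08 - 222.29 = -112.21
Current account = 358.67 + 54.21 + (-112.21) = 300.67
Financial account = -(300.67 + (-30.07)) = -270.60

-270.60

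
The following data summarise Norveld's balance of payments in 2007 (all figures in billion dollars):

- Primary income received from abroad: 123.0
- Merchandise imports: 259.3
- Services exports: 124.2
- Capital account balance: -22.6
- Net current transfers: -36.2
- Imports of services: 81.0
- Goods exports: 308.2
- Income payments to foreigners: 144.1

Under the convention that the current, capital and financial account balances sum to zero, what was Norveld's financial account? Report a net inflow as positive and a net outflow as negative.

-12.2

Goods balance = 308.2 - 259.3 = 48.9
Services balance = 124.2 - 81.0 = 43.2
Trade balance (goods + services) = 48.9 + 43.2 = 92.1
Net primary income = 123.0 - 144.1 = -21.1
Net secondary income = -36.2
Current account = 92.1 + (-21.1) + (-36.2) = 34.8
Financial account = -(34.8 + (-22.6)) = -12.2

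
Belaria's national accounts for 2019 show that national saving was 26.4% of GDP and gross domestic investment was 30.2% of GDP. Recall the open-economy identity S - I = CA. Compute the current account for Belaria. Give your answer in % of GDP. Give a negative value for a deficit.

S - I = CA (net lending to the rest of the world).
CA = S - I = 26.4 - 30.2 = -3.8

-3.8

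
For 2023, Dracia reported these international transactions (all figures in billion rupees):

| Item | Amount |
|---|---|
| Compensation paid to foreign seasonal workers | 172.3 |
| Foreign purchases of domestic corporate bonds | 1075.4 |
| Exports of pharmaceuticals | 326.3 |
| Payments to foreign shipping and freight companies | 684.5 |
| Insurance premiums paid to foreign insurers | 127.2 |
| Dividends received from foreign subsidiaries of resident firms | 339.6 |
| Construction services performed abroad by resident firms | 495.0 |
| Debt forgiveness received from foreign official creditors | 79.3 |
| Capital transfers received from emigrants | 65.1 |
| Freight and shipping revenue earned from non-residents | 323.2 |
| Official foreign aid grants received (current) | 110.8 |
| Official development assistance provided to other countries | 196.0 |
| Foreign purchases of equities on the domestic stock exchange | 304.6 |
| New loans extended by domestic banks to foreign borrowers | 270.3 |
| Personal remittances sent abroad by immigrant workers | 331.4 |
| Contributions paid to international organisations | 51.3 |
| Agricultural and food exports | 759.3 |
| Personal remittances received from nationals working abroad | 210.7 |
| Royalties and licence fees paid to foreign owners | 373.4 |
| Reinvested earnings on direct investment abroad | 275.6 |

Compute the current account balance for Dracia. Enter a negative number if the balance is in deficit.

904.4

Goods: 326.3 + 759.3 = 1085.6
Services: 323.2 - 373.4 - 127.2 + 495.0 - 684.5 = -366.9
Primary income: 275.6 + 339.6 - 172.3 = 442.9
Secondary income: -331.4 - 51.3 + 110.8 - 196.0 + 210.7 = -257.2
Current account = 1085.6 + (-366.9) + 442.9 + (-257.2) = 904.4
(Excluded from the current account — financial account: foreign purchases of domestic corporate bonds 1075.4, foreign purchases of equities on the domestic stock exchange 304.6, new loans extended by domestic banks to foreign borrowers 270.3; capital account: debt forgiveness received from foreign official creditors 79.3, capital transfers received from emigrants 65.1.)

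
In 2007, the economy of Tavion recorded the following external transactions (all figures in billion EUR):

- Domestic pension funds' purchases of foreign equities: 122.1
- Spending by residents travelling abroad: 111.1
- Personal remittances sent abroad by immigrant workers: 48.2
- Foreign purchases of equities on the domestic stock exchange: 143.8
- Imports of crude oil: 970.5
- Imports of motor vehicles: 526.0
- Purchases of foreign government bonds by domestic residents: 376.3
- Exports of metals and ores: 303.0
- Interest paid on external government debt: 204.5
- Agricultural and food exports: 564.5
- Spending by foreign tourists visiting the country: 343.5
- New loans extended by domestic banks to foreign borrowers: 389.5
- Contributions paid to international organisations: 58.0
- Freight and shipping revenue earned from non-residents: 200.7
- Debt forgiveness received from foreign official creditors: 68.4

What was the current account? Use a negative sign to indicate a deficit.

Goods: 303.0 - 526.0 + 564.5 - 970.5 = -629.0
Services: 343.5 - 111.1 + 200.7 = 433.1
Primary income: -204.5
Secondary income: -48.2 - 58.0 = -106.2
Current account = (-629.0) + 433.1 + (-204.5) + (-106.2) = -506.6
(Excluded from the current account — financial account: domestic pension funds' purchases of foreign equities 122.1, foreign purchases of equities on the domestic stock exchange 143.8, purchases of foreign government bonds by domestic residents 376.3, new loans extended by domestic banks to foreign borrowers 389.5; capital account: debt forgiveness received from foreign official creditors 68.4.)

-506.6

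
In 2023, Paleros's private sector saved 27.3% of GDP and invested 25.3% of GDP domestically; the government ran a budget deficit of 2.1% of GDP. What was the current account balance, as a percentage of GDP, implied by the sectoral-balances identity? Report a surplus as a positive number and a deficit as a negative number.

-0.1

By the sectoral-balances identity, CA = (S_private - I) + (T - G).
Private balance = 27.3 - 25.3 = 2.0
Government balance (T - G) = -2.1
CA = 2.0 + (-2.1) = -0.1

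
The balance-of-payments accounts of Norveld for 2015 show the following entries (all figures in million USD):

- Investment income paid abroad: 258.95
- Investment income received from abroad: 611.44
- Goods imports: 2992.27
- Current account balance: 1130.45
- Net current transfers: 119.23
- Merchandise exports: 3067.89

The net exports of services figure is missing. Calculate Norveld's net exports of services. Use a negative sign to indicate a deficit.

583.11

Current account = goods balance + services balance + net primary income + net secondary income
Sum of the known components = 547.34
Net exports of services = CA - (known components) = 1130.45 - 547.34 = 583.11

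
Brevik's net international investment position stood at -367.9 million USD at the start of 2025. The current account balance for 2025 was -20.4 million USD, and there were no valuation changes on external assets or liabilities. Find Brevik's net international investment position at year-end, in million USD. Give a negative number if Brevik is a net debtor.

-388.3

With no valuation effects, change in NIIP = current account = -20.4
End-of-year NIIP = -367.9 + (-20.4) = -388.3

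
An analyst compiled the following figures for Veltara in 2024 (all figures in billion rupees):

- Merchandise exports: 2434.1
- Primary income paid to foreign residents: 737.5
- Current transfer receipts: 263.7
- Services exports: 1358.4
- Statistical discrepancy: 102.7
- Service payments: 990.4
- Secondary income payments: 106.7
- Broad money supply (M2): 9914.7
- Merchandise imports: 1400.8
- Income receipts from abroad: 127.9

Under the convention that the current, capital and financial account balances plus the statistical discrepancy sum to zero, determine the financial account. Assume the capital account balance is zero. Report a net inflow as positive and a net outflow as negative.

-1051.4

Goods balance = 2434.1 - 1400.8 = 1033.3
Services balance = 1358.4 - 990.4 = 368.0
Trade balance (goods + services) = 1033.3 + 368.0 = 1401.3
Net primary income = 127.9 - 737.5 = -609.6
Net secondary income = 263.7 - 106.7 = 157.0
Current account = 1401.3 + (-609.6) + 157.0 = 948.7
Financial account = -(948.7 + 102.7) = -1051.4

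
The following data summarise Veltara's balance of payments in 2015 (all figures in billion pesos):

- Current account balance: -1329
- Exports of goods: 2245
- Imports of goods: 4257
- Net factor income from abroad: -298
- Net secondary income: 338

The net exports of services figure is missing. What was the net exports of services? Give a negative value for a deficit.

643

Current account = goods balance + services balance + net primary income + net secondary income
Sum of the known components = -1972
Net exports of services = CA - (known components) = -1329 - (-1972) = 643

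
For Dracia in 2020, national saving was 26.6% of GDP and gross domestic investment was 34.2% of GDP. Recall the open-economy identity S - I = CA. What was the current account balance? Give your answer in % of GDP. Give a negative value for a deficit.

-7.6

S - I = CA (net lending to the rest of the world).
CA = S - I = 26.6 - 34.2 = -7.6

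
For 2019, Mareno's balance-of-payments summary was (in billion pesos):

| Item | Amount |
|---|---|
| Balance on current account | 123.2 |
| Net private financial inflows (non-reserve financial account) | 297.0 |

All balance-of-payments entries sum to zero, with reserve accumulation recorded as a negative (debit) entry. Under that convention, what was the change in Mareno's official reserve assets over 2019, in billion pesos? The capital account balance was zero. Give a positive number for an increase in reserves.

420.2

Official reserve transactions balance = -(123.2 + 297.0) = -420.2
An accumulation of reserves is recorded as a debit (negative entry), so the change in the stock of reserves is the negative of that balance.
Change in official reserves = -(-420.2) = 420.2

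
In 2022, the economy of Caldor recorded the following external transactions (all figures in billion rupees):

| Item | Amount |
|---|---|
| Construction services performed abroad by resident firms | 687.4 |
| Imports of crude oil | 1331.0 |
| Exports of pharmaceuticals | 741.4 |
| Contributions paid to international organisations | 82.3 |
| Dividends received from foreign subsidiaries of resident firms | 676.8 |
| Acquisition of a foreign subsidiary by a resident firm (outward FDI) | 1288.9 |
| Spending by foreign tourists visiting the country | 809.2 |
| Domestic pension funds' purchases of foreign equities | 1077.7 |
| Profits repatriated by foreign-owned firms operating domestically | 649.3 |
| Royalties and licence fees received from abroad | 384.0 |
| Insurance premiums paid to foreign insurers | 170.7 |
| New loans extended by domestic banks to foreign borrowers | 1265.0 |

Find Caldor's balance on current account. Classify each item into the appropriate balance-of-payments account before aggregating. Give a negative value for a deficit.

Goods: -1331.0 + 741.4 = -589.6
Services: 384.0 + 809.2 + 687.4 - 170.7 = 1709.9
Primary income: -649.3 + 676.8 = 27.5
Secondary income: -82.3
Current account = (-589.6) + 1709.9 + 27.5 + (-82.3) = 1065.5
(Excluded from the current account — financial account: acquisition of a foreign subsidiary by a resident firm (outward FDI) 1288.9, domestic pension funds' purchases of foreign equities 1077.7, new loans extended by domestic banks to foreign borrowers 1265.0.)

1065.5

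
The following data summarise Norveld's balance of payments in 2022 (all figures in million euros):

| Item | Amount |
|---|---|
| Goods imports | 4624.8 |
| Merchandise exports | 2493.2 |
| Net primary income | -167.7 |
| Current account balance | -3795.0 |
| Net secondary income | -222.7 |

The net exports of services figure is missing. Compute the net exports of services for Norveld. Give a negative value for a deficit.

-1273.0

Current account = goods balance + services balance + net primary income + net secondary income
Sum of the known components = -2522.0
Net exports of services = CA - (known components) = -3795.0 - (-2522.0) = -1273.0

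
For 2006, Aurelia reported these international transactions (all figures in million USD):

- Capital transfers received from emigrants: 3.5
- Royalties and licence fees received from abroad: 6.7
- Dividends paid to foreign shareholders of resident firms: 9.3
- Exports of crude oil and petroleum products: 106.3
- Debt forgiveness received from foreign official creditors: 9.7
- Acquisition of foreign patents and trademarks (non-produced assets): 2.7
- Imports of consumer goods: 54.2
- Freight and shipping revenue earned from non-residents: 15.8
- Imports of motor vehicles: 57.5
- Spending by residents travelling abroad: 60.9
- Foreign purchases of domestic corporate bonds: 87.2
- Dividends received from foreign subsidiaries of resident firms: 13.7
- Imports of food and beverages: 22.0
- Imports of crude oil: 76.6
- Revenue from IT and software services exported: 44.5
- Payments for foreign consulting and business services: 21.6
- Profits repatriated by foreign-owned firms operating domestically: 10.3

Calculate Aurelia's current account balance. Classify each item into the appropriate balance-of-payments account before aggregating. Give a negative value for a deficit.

-125.4

Goods: -57.5 + 106.3 - 54.2 - 76.6 - 22.0 = -104.0
Services: -60.9 + 15.8 + 6.7 - 21.6 + 44.5 = -15.5
Primary income: -9.3 + 13.7 - 10.3 = -5.9
Current account = (-104.0) + (-15.5) + (-5.9) = -125.4
(Excluded from the current account — capital account: capital transfers received from emigrants 3.5, debt forgiveness received from foreign official creditors 9.7, acquisition of foreign patents and trademarks (non-produced assets) 2.7; financial account: foreign purchases of domestic corporate bonds 87.2.)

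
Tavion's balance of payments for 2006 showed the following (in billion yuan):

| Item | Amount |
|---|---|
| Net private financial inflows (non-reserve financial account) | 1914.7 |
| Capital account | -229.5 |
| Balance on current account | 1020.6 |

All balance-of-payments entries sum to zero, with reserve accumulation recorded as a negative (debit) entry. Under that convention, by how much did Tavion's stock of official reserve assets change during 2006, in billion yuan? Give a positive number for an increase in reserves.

Official reserve transactions balance = -(1020.6 + (-229.5) + 1914.7) = -2705.8
An accumulation of reserves is recorded as a debit (negative entry), so the change in the stock of reserves is the negative of that balance.
Change in official reserves = -(-2705.8) = 2705.8

2705.8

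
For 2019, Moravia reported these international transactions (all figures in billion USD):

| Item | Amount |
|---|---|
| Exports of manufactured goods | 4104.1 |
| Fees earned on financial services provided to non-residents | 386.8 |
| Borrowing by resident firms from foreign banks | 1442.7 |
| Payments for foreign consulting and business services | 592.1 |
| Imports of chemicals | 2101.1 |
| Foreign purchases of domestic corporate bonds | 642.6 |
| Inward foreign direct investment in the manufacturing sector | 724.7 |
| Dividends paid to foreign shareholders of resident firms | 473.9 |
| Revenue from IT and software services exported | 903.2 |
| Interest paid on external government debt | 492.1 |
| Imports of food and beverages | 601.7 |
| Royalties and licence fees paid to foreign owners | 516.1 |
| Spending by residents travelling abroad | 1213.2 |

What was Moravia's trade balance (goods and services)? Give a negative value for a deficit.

Goods: 4104.1 - 2101.1 - 601.7 = 1401.3
Services: -516.1 - 592.1 + 386.8 - 1213.2 + 903.2 = -1031.4
Trade balance = 1401.3 + (-1031.4) = 369.9
(Excluded from the trade balance — financial account: borrowing by resident firms from foreign banks 1442.7, foreign purchases of domestic corporate bonds 642.6, inward foreign direct investment in the manufacturing sector 724.7; primary income: dividends paid to foreign shareholders of resident firms 473.9, interest paid on external government debt 492.1.)

369.9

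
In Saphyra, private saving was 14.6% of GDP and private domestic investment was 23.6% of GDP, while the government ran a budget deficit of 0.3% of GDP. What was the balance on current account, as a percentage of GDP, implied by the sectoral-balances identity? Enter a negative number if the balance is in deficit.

-9.3

By the sectoral-balances identity, CA = (S_private - I) + (T - G).
Private balance = 14.6 - 23.6 = -9.0
Government balance (T - G) = -0.3
CA = -9.0 + (-0.3) = -9.3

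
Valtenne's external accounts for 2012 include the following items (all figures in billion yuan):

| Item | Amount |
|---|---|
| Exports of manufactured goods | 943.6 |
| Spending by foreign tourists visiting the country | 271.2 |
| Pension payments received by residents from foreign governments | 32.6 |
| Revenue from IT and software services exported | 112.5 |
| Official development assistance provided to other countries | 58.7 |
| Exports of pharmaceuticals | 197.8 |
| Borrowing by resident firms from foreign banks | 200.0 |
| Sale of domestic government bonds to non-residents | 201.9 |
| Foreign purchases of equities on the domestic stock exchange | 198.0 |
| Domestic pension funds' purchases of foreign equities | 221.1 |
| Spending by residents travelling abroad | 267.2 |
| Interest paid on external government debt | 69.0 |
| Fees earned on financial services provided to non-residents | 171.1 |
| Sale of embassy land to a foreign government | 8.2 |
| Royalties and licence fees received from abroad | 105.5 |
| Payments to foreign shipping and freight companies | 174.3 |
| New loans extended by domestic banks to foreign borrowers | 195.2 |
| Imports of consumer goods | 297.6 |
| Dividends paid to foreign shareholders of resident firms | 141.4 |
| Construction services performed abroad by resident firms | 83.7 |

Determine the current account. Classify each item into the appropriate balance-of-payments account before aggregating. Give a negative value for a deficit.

909.8

Goods: 197.8 - 297.6 + 943.6 = 843.8
Services: -267.2 + 171.1 + 112.5 + 271.2 + 105.5 - 174.3 + 83.7 = 302.5
Primary income: -69.0 - 141.4 = -210.4
Secondary income: -58.7 + 32.6 = -26.1
Current account = 843.8 + 302.5 + (-210.4) + (-26.1) = 909.8
(Excluded from the current account — financial account: borrowing by resident firms from foreign banks 200.0, sale of domestic government bonds to non-residents 201.9, foreign purchases of equities on the domestic stock exchange 198.0, domestic pension funds' purchases of foreign equities 221.1, new loans extended by domestic banks to foreign borrowers 195.2; capital account: sale of embassy land to a foreign government 8.2.)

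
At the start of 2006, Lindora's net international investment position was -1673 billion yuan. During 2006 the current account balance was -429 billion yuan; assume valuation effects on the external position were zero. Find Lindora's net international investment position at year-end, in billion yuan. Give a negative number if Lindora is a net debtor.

-2102

With no valuation effects, change in NIIP = current account = -429
End-of-year NIIP = -1673 + (-429) = -2102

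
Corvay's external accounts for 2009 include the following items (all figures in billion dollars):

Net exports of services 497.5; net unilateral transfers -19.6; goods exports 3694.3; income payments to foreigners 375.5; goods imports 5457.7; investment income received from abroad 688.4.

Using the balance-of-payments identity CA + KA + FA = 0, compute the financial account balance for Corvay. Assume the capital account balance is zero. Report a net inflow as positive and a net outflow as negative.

Goods balance = 3694.3 - 5457.7 = -1763.4
Services balance = 497.5
Trade balance (goods + services) = -1763.4 + 497.5 = -1265.9
Net primary income = 688.4 - 375.5 = 312.9
Net secondary income = -19.6
Current account = -1265.9 + 312.9 + (-19.6) = -972.6
Financial account = -(-972.6) = 972.6

972.6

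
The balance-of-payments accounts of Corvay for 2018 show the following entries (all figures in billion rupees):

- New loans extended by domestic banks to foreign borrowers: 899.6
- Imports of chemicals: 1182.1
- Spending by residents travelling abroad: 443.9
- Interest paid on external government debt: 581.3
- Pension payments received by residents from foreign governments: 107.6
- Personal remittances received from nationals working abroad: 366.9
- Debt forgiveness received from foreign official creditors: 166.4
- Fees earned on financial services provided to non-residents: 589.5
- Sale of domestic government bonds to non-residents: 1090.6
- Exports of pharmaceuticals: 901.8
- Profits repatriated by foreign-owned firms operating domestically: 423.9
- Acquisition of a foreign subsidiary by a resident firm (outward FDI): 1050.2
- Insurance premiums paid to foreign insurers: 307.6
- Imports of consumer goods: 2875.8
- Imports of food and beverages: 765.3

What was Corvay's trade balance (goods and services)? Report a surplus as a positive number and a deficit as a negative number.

-4083.4

Goods: -2875.8 - 765.3 - 1182.1 + 901.8 = -3921.4
Services: -443.9 + 589.5 - 307.6 = -162.0
Trade balance = -3921.4 + (-162.0) = -4083.4
(Excluded from the trade balance — financial account: new loans extended by domestic banks to foreign borrowers 899.6, sale of domestic government bonds to non-residents 1090.6, acquisition of a foreign subsidiary by a resident firm (outward FDI) 1050.2; primary income: interest paid on external government debt 581.3, profits repatriated by foreign-owned firms operating domestically 423.9; secondary income: pension payments received by residents from foreign governments 107.6, personal remittances received from nationals working abroad 366.9; capital account: debt forgiveness received from foreign official creditors 166.4.)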